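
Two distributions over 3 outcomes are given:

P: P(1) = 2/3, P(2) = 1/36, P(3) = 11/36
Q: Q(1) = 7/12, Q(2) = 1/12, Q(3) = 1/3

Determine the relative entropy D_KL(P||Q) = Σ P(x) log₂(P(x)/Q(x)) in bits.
0.0460 bits

D_KL(P||Q) = Σ P(x) log₂(P(x)/Q(x))

Computing term by term:
  P(1)·log₂(P(1)/Q(1)) = (2/3)·log₂((2/3)/(7/12)) = 0.12843
  P(2)·log₂(P(2)/Q(2)) = (1/36)·log₂((1/36)/(1/12)) = -0.04403
  P(3)·log₂(P(3)/Q(3)) = (11/36)·log₂((11/36)/(1/3)) = -0.03836

D_KL(P||Q) = 0.12843 - 0.04403 - 0.03836 = 0.04604 ≈ 0.0460 bits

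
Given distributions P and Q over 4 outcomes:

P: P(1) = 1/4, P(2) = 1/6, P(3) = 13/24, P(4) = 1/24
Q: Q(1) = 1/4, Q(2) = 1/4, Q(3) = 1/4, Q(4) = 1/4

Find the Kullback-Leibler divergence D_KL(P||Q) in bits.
0.3990 bits

D_KL(P||Q) = Σ P(x) log₂(P(x)/Q(x))

Computing term by term:
  P(1)·log₂(P(1)/Q(1)) = (1/4)·log₂((1/4)/(1/4)) = 0.00000
  P(2)·log₂(P(2)/Q(2)) = (1/6)·log₂((1/6)/(1/4)) = -0.09749
  P(3)·log₂(P(3)/Q(3)) = (13/24)·log₂((13/24)/(1/4)) = 0.60422
  P(4)·log₂(P(4)/Q(4)) = (1/24)·log₂((1/24)/(1/4)) = -0.10771

D_KL(P||Q) = 0.00000 - 0.09749 + 0.60422 - 0.10771 = 0.39902 ≈ 0.3990 bits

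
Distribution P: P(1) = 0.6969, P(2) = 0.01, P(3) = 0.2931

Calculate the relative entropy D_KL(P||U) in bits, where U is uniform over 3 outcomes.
0.6365 bits

U(i) = 1/3 for all i

D_KL(P||U) = Σ P(x) log₂(P(x) / (1/3))
           = Σ P(x) log₂(P(x)) + log₂(3)
           = log₂(3) - H(P)

H(P) = -Σ P(x) log₂(P(x)):
  -P(1)·log₂(P(1)) = -(0.6969)·log₂(0.6969) = 0.36307
  -P(2)·log₂(P(2)) = -(0.01)·log₂(0.01) = 0.06644
  -P(3)·log₂(P(3)) = -(0.2931)·log₂(0.2931) = 0.51894
H(P) = 0.36307 + 0.06644 + 0.51894 = 0.94845 bits

log₂(3) = 1.58496 bits

D_KL(P||U) = 1.58496 - 0.94845 = 0.63651 ≈ 0.6365 bits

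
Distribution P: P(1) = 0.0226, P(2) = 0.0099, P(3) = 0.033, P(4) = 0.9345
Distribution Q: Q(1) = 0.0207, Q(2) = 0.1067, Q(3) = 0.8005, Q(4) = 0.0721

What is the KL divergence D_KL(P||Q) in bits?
3.2711 bits

D_KL(P||Q) = Σ P(x) log₂(P(x)/Q(x))

Computing term by term:
  P(1)·log₂(P(1)/Q(1)) = 0.0226·log₂(0.0226/0.0207) = 0.00286
  P(2)·log₂(P(2)/Q(2)) = 0.0099·log₂(0.0099/0.1067) = -0.03396
  P(3)·log₂(P(3)/Q(3)) = 0.033·log₂(0.033/0.8005) = -0.15181
  P(4)·log₂(P(4)/Q(4)) = 0.9345·log₂(0.9345/0.0721) = 3.45403

D_KL(P||Q) = 0.00286 - 0.03396 - 0.15181 + 3.45403 = 3.27112 ≈ 3.2711 bits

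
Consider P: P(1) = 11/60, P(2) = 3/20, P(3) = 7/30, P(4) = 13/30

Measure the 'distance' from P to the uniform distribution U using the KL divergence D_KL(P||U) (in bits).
0.1281 bits

U(i) = 1/4 for all i

D_KL(P||U) = Σ P(x) log₂(P(x) / (1/4))
           = Σ P(x) log₂(P(x)) + log₂(4)
           = log₂(4) - H(P)

H(P) = -Σ P(x) log₂(P(x)):
  -P(1)·log₂(P(1)) = -(11/60)·log₂(11/60) = 0.44870
  -P(2)·log₂(P(2)) = -(3/20)·log₂(3/20) = 0.41054
  -P(3)·log₂(P(3)) = -(7/30)·log₂(7/30) = 0.48989
  -P(4)·log₂(P(4)) = -(13/30)·log₂(13/30) = 0.52280
H(P) = 0.44870 + 0.41054 + 0.48989 + 0.52280 = 1.87193 bits

log₂(4) = 2.00000 bits

D_KL(P||U) = 2.00000 - 1.87193 = 0.12807 ≈ 0.1281 bits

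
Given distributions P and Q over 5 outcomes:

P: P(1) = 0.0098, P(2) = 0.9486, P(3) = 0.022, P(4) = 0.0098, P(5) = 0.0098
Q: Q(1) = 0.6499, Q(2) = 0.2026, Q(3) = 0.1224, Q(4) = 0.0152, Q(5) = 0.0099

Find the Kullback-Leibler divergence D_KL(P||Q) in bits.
1.9926 bits

D_KL(P||Q) = Σ P(x) log₂(P(x)/Q(x))

Computing term by term:
  P(1)·log₂(P(1)/Q(1)) = 0.0098·log₂(0.0098/0.6499) = -0.05930
  P(2)·log₂(P(2)/Q(2)) = 0.9486·log₂(0.9486/0.2026) = 2.11269
  P(3)·log₂(P(3)/Q(3)) = 0.022·log₂(0.022/0.1224) = -0.05447
  P(4)·log₂(P(4)/Q(4)) = 0.0098·log₂(0.0098/0.0152) = -0.00621
  P(5)·log₂(P(5)/Q(5)) = 0.0098·log₂(0.0098/0.0099) = -0.00014

D_KL(P||Q) = -0.05930 + 2.11269 - 0.05447 - 0.00621 - 0.00014 = 1.99257 ≈ 1.9926 bits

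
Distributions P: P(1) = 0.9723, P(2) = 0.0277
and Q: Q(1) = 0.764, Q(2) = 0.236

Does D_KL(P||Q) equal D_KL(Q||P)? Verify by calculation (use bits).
D_KL(P||Q) = 0.2526 bits, D_KL(Q||P) = 0.4637 bits. No — D_KL(P||Q) ≠ D_KL(Q||P) for this pair.

D_KL(P||Q) = Σ P(x) log₂(P(x)/Q(x))

Computing term by term:
  P(1)·log₂(P(1)/Q(1)) = 0.9723·log₂(0.9723/0.764) = 0.33819
  P(2)·log₂(P(2)/Q(2)) = 0.0277·log₂(0.0277/0.236) = -0.08562

D_KL(P||Q) = 0.33819 - 0.08562 = 0.25257 ≈ 0.2526 bits

D_KL(Q||P) = Σ Q(x) log₂(Q(x)/P(x))

Computing term by term:
  Q(1)·log₂(Q(1)/P(1)) = 0.764·log₂(0.764/0.9723) = -0.26574
  Q(2)·log₂(Q(2)/P(2)) = 0.236·log₂(0.236/0.0277) = 0.72944

D_KL(Q||P) = -0.26574 + 0.72944 = 0.46370 ≈ 0.4637 bits

These are NOT equal (difference: 0.2111 bits). KL divergence is asymmetric: D_KL(P||Q) ≠ D_KL(Q||P) in general.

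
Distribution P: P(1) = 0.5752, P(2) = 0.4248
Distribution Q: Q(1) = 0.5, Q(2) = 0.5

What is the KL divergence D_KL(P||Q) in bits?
0.0164 bits

D_KL(P||Q) = Σ P(x) log₂(P(x)/Q(x))

Computing term by term:
  P(1)·log₂(P(1)/Q(1)) = 0.5752·log₂(0.5752/0.5) = 0.11627
  P(2)·log₂(P(2)/Q(2)) = 0.4248·log₂(0.4248/0.5) = -0.09989

D_KL(P||Q) = 0.11627 - 0.09989 = 0.01638 ≈ 0.0164 bits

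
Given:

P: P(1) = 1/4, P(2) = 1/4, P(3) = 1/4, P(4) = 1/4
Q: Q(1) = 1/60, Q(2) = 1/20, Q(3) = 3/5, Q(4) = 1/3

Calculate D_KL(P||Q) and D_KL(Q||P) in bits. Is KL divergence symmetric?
D_KL(P||Q) = 1.1377 bits, D_KL(Q||P) = 0.7150 bits. No, KL divergence is not symmetric.

D_KL(P||Q) = Σ P(x) log₂(P(x)/Q(x))

Computing term by term:
  P(1)·log₂(P(1)/Q(1)) = (1/4)·log₂((1/4)/(1/60)) = 0.97672
  P(2)·log₂(P(2)/Q(2)) = (1/4)·log₂((1/4)/(1/20)) = 0.58048
  P(3)·log₂(P(3)/Q(3)) = (1/4)·log₂((1/4)/(3/5)) = -0.31576
  P(4)·log₂(P(4)/Q(4)) = (1/4)·log₂((1/4)/(1/3)) = -0.10376

D_KL(P||Q) = 0.97672 + 0.58048 - 0.31576 - 0.10376 = 1.13768 ≈ 1.1377 bits

D_KL(Q||P) = Σ Q(x) log₂(Q(x)/P(x))

Computing term by term:
  Q(1)·log₂(Q(1)/P(1)) = (1/60)·log₂((1/60)/(1/4)) = -0.06511
  Q(2)·log₂(Q(2)/P(2)) = (1/20)·log₂((1/20)/(1/4)) = -0.11610
  Q(3)·log₂(Q(3)/P(3)) = (3/5)·log₂((3/5)/(1/4)) = 0.75782
  Q(4)·log₂(Q(4)/P(4)) = (1/3)·log₂((1/3)/(1/4)) = 0.13835

D_KL(Q||P) = -0.06511 - 0.11610 + 0.75782 + 0.13835 = 0.71496 ≈ 0.7150 bits

These are NOT equal (difference: 0.4227 bits). KL divergence is asymmetric: D_KL(P||Q) ≠ D_KL(Q||P) in general.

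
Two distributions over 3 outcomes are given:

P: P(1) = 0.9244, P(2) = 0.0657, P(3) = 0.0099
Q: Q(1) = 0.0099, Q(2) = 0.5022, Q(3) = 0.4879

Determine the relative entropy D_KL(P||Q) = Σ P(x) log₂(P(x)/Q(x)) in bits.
5.8017 bits

D_KL(P||Q) = Σ P(x) log₂(P(x)/Q(x))

Computing term by term:
  P(1)·log₂(P(1)/Q(1)) = 0.9244·log₂(0.9244/0.0099) = 6.05015
  P(2)·log₂(P(2)/Q(2)) = 0.0657·log₂(0.0657/0.5022) = -0.19278
  P(3)·log₂(P(3)/Q(3)) = 0.0099·log₂(0.0099/0.4879) = -0.05567

D_KL(P||Q) = 6.05015 - 0.19278 - 0.05567 = 5.80170 ≈ 5.8017 bits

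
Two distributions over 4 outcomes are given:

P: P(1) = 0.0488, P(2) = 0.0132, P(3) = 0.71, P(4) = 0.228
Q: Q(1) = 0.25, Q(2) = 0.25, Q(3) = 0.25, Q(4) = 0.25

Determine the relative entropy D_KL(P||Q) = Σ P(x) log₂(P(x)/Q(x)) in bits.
0.8679 bits

D_KL(P||Q) = Σ P(x) log₂(P(x)/Q(x))

Computing term by term:
  P(1)·log₂(P(1)/Q(1)) = 0.0488·log₂(0.0488/0.25) = -0.11502
  P(2)·log₂(P(2)/Q(2)) = 0.0132·log₂(0.0132/0.25) = -0.05601
  P(3)·log₂(P(3)/Q(3)) = 0.71·log₂(0.71/0.25) = 1.06918
  P(4)·log₂(P(4)/Q(4)) = 0.228·log₂(0.228/0.25) = -0.03030

D_KL(P||Q) = -0.11502 - 0.05601 + 1.06918 - 0.03030 = 0.86785 ≈ 0.8679 bits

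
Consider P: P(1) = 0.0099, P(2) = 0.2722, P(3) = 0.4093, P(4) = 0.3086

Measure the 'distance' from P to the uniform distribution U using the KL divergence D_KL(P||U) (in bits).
0.3722 bits

U(i) = 1/4 for all i

D_KL(P||U) = Σ P(x) log₂(P(x) / (1/4))
           = Σ P(x) log₂(P(x)) + log₂(4)
           = log₂(4) - H(P)

H(P) = -Σ P(x) log₂(P(x)):
  -P(1)·log₂(P(1)) = -(0.0099)·log₂(0.0099) = 0.06592
  -P(2)·log₂(P(2)) = -(0.2722)·log₂(0.2722) = 0.51099
  -P(3)·log₂(P(3)) = -(0.4093)·log₂(0.4093) = 0.52749
  -P(4)·log₂(P(4)) = -(0.3086)·log₂(0.3086) = 0.52344
H(P) = 0.06592 + 0.51099 + 0.52749 + 0.52344 = 1.62784 bits

log₂(4) = 2.00000 bits

D_KL(P||U) = 2.00000 - 1.62784 = 0.37216 ≈ 0.3722 bits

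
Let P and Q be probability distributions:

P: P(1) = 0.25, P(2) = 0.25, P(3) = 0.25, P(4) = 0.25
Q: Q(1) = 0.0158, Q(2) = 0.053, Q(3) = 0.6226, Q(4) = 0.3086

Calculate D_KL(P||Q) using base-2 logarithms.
1.1504 bits

D_KL(P||Q) = Σ P(x) log₂(P(x)/Q(x))

Computing term by term:
  P(1)·log₂(P(1)/Q(1)) = 0.25·log₂(0.25/0.0158) = 0.99598
  P(2)·log₂(P(2)/Q(2)) = 0.25·log₂(0.25/0.053) = 0.55947
  P(3)·log₂(P(3)/Q(3)) = 0.25·log₂(0.25/0.6226) = -0.32909
  P(4)·log₂(P(4)/Q(4)) = 0.25·log₂(0.25/0.3086) = -0.07595

D_KL(P||Q) = 0.99598 + 0.55947 - 0.32909 - 0.07595 = 1.15041 ≈ 1.1504 bits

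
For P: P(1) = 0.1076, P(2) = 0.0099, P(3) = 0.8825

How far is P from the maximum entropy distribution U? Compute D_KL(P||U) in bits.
1.0138 bits

U(i) = 1/3 for all i

D_KL(P||U) = Σ P(x) log₂(P(x) / (1/3))
           = Σ P(x) log₂(P(x)) + log₂(3)
           = log₂(3) - H(P)

H(P) = -Σ P(x) log₂(P(x)):
  -P(1)·log₂(P(1)) = -(0.1076)·log₂(0.1076) = 0.34607
  -P(2)·log₂(P(2)) = -(0.0099)·log₂(0.0099) = 0.06592
  -P(3)·log₂(P(3)) = -(0.8825)·log₂(0.8825) = 0.15914
H(P) = 0.34607 + 0.06592 + 0.15914 = 0.57113 bits

log₂(3) = 1.58496 bits

D_KL(P||U) = 1.58496 - 0.57113 = 1.01383 ≈ 1.0138 bits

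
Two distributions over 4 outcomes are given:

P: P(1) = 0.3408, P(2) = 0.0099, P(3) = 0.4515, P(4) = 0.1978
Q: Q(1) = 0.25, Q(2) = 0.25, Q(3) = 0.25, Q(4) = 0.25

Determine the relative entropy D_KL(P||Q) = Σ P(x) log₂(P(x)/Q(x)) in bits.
0.4244 bits

D_KL(P||Q) = Σ P(x) log₂(P(x)/Q(x))

Computing term by term:
  P(1)·log₂(P(1)/Q(1)) = 0.3408·log₂(0.3408/0.25) = 0.15234
  P(2)·log₂(P(2)/Q(2)) = 0.0099·log₂(0.0099/0.25) = -0.04612
  P(3)·log₂(P(3)/Q(3)) = 0.4515·log₂(0.4515/0.25) = 0.38504
  P(4)·log₂(P(4)/Q(4)) = 0.1978·log₂(0.1978/0.25) = -0.06683

D_KL(P||Q) = 0.15234 - 0.04612 + 0.38504 - 0.06683 = 0.42443 ≈ 0.4244 bits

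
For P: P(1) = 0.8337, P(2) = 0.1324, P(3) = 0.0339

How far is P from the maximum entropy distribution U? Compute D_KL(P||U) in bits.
0.8145 bits

U(i) = 1/3 for all i

D_KL(P||U) = Σ P(x) log₂(P(x) / (1/3))
           = Σ P(x) log₂(P(x)) + log₂(3)
           = log₂(3) - H(P)

H(P) = -Σ P(x) log₂(P(x)):
  -P(1)·log₂(P(1)) = -(0.8337)·log₂(0.8337) = 0.21876
  -P(2)·log₂(P(2)) = -(0.1324)·log₂(0.1324) = 0.38621
  -P(3)·log₂(P(3)) = -(0.0339)·log₂(0.0339) = 0.16552
H(P) = 0.21876 + 0.38621 + 0.16552 = 0.77049 bits

log₂(3) = 1.58496 bits

D_KL(P||U) = 1.58496 - 0.77049 = 0.81447 ≈ 0.8145 bits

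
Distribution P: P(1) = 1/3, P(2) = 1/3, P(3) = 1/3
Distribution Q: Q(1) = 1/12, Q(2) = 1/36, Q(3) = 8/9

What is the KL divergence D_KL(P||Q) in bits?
1.3900 bits

D_KL(P||Q) = Σ P(x) log₂(P(x)/Q(x))

Computing term by term:
  P(1)·log₂(P(1)/Q(1)) = (1/3)·log₂((1/3)/(1/12)) = 0.66667
  P(2)·log₂(P(2)/Q(2)) = (1/3)·log₂((1/3)/(1/36)) = 1.19499
  P(3)·log₂(P(3)/Q(3)) = (1/3)·log₂((1/3)/(8/9)) = -0.47168

D_KL(P||Q) = 0.66667 + 1.19499 - 0.47168 = 1.38998 ≈ 1.3900 bits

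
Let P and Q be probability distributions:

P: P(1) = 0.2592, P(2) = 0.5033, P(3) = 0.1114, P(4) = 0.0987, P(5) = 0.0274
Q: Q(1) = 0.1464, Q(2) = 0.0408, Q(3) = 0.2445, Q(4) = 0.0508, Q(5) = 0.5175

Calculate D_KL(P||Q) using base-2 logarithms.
1.8901 bits

D_KL(P||Q) = Σ P(x) log₂(P(x)/Q(x))

Computing term by term:
  P(1)·log₂(P(1)/Q(1)) = 0.2592·log₂(0.2592/0.1464) = 0.21362
  P(2)·log₂(P(2)/Q(2)) = 0.5033·log₂(0.5033/0.0408) = 1.82435
  P(3)·log₂(P(3)/Q(3)) = 0.1114·log₂(0.1114/0.2445) = -0.12634
  P(4)·log₂(P(4)/Q(4)) = 0.0987·log₂(0.0987/0.0508) = 0.09458
  P(5)·log₂(P(5)/Q(5)) = 0.0274·log₂(0.0274/0.5175) = -0.11616

D_KL(P||Q) = 0.21362 + 1.82435 - 0.12634 + 0.09458 - 0.11616 = 1.89005 ≈ 1.8901 bits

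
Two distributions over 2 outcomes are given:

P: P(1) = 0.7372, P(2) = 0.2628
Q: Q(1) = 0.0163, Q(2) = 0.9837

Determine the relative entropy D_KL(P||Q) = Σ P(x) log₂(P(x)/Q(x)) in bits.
3.5535 bits

D_KL(P||Q) = Σ P(x) log₂(P(x)/Q(x))

Computing term by term:
  P(1)·log₂(P(1)/Q(1)) = 0.7372·log₂(0.7372/0.0163) = 4.05395
  P(2)·log₂(P(2)/Q(2)) = 0.2628·log₂(0.2628/0.9837) = -0.50044

D_KL(P||Q) = 4.05395 - 0.50044 = 3.55351 ≈ 3.5535 bits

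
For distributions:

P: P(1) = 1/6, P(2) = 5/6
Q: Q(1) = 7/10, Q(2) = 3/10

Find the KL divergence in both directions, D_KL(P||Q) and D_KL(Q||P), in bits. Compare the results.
D_KL(P||Q) = 0.8832 bits, D_KL(Q||P) = 1.0071 bits. D_KL(Q||P) is larger than D_KL(P||Q) by 0.1239 bits; the two directions differ.

D_KL(P||Q) = Σ P(x) log₂(P(x)/Q(x))

Computing term by term:
  P(1)·log₂(P(1)/Q(1)) = (1/6)·log₂((1/6)/(7/10)) = -0.34506
  P(2)·log₂(P(2)/Q(2)) = (5/6)·log₂((5/6)/(3/10)) = 1.22828

D_KL(P||Q) = -0.34506 + 1.22828 = 0.88322 ≈ 0.8832 bits

D_KL(Q||P) = Σ Q(x) log₂(Q(x)/P(x))

Computing term by term:
  Q(1)·log₂(Q(1)/P(1)) = (7/10)·log₂((7/10)/(1/6)) = 1.44927
  Q(2)·log₂(Q(2)/P(2)) = (3/10)·log₂((3/10)/(5/6)) = -0.44218

D_KL(Q||P) = 1.44927 - 0.44218 = 1.00709 ≈ 1.0071 bits

These are NOT equal (difference: 0.1239 bits). KL divergence is asymmetric: D_KL(P||Q) ≠ D_KL(Q||P) in general.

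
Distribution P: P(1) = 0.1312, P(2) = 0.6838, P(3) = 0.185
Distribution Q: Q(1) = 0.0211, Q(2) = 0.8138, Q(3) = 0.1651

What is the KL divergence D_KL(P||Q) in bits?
0.2046 bits

D_KL(P||Q) = Σ P(x) log₂(P(x)/Q(x))

Computing term by term:
  P(1)·log₂(P(1)/Q(1)) = 0.1312·log₂(0.1312/0.0211) = 0.34590
  P(2)·log₂(P(2)/Q(2)) = 0.6838·log₂(0.6838/0.8138) = -0.17170
  P(3)·log₂(P(3)/Q(3)) = 0.185·log₂(0.185/0.1651) = 0.03037

D_KL(P||Q) = 0.34590 - 0.17170 + 0.03037 = 0.20457 ≈ 0.2046 bits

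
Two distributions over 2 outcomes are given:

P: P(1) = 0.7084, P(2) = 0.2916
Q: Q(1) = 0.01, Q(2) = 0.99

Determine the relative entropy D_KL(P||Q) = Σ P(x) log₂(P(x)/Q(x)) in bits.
3.8400 bits

D_KL(P||Q) = Σ P(x) log₂(P(x)/Q(x))

Computing term by term:
  P(1)·log₂(P(1)/Q(1)) = 0.7084·log₂(0.7084/0.01) = 4.35418
  P(2)·log₂(P(2)/Q(2)) = 0.2916·log₂(0.2916/0.99) = -0.51422

D_KL(P||Q) = 4.35418 - 0.51422 = 3.83996 ≈ 3.8400 bits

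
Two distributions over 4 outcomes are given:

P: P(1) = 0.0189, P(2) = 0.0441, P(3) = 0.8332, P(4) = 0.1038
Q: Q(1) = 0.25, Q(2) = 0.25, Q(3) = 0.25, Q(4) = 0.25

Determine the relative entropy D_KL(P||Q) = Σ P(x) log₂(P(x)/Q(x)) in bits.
1.1346 bits

D_KL(P||Q) = Σ P(x) log₂(P(x)/Q(x))

Computing term by term:
  P(1)·log₂(P(1)/Q(1)) = 0.0189·log₂(0.0189/0.25) = -0.07041
  P(2)·log₂(P(2)/Q(2)) = 0.0441·log₂(0.0441/0.25) = -0.11039
  P(3)·log₂(P(3)/Q(3)) = 0.8332·log₂(0.8332/0.25) = 1.44705
  P(4)·log₂(P(4)/Q(4)) = 0.1038·log₂(0.1038/0.25) = -0.13163

D_KL(P||Q) = -0.07041 - 0.11039 + 1.44705 - 0.13163 = 1.13462 ≈ 1.1346 bits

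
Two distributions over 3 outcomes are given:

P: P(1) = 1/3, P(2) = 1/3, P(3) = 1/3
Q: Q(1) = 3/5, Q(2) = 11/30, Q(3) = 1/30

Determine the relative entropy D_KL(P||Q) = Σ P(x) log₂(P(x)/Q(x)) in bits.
0.7788 bits

D_KL(P||Q) = Σ P(x) log₂(P(x)/Q(x))

Computing term by term:
  P(1)·log₂(P(1)/Q(1)) = (1/3)·log₂((1/3)/(3/5)) = -0.28267
  P(2)·log₂(P(2)/Q(2)) = (1/3)·log₂((1/3)/(11/30)) = -0.04583
  P(3)·log₂(P(3)/Q(3)) = (1/3)·log₂((1/3)/(1/30)) = 1.10731

D_KL(P||Q) = -0.28267 - 0.04583 + 1.10731 = 0.77881 ≈ 0.7788 bits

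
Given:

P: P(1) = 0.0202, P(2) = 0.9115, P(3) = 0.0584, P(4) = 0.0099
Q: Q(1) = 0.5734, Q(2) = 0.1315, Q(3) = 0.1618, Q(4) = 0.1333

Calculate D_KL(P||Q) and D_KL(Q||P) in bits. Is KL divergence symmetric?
D_KL(P||Q) = 2.3255 bits, D_KL(Q||P) = 3.1385 bits. No, KL divergence is not symmetric.

D_KL(P||Q) = Σ P(x) log₂(P(x)/Q(x))

Computing term by term:
  P(1)·log₂(P(1)/Q(1)) = 0.0202·log₂(0.0202/0.5734) = -0.09751
  P(2)·log₂(P(2)/Q(2)) = 0.9115·log₂(0.9115/0.1315) = 2.54598
  P(3)·log₂(P(3)/Q(3)) = 0.0584·log₂(0.0584/0.1618) = -0.08586
  P(4)·log₂(P(4)/Q(4)) = 0.0099·log₂(0.0099/0.1333) = -0.03714

D_KL(P||Q) = -0.09751 + 2.54598 - 0.08586 - 0.03714 = 2.32547 ≈ 2.3255 bits

D_KL(Q||P) = Σ Q(x) log₂(Q(x)/P(x))

Computing term by term:
  Q(1)·log₂(Q(1)/P(1)) = 0.5734·log₂(0.5734/0.0202) = 2.76787
  Q(2)·log₂(Q(2)/P(2)) = 0.1315·log₂(0.1315/0.9115) = -0.36730
  Q(3)·log₂(Q(3)/P(3)) = 0.1618·log₂(0.1618/0.0584) = 0.23787
  Q(4)·log₂(Q(4)/P(4)) = 0.1333·log₂(0.1333/0.0099) = 0.50002

D_KL(Q||P) = 2.76787 - 0.36730 + 0.23787 + 0.50002 = 3.13846 ≈ 3.1385 bits

These are NOT equal (difference: 0.8130 bits). KL divergence is asymmetric: D_KL(P||Q) ≠ D_KL(Q||P) in general.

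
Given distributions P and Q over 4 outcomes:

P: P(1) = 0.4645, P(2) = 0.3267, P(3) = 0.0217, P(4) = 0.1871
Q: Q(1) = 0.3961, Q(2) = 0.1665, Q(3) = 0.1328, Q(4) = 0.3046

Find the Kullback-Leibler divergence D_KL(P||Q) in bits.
0.2362 bits

D_KL(P||Q) = Σ P(x) log₂(P(x)/Q(x))

Computing term by term:
  P(1)·log₂(P(1)/Q(1)) = 0.4645·log₂(0.4645/0.3961) = 0.10675
  P(2)·log₂(P(2)/Q(2)) = 0.3267·log₂(0.3267/0.1665) = 0.31770
  P(3)·log₂(P(3)/Q(3)) = 0.0217·log₂(0.0217/0.1328) = -0.05671
  P(4)·log₂(P(4)/Q(4)) = 0.1871·log₂(0.1871/0.3046) = -0.13155

D_KL(P||Q) = 0.10675 + 0.31770 - 0.05671 - 0.13155 = 0.23619 ≈ 0.2362 bits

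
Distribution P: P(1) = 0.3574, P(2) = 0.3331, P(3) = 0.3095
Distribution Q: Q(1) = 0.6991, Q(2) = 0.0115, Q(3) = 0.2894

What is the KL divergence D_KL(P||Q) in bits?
1.3017 bits

D_KL(P||Q) = Σ P(x) log₂(P(x)/Q(x))

Computing term by term:
  P(1)·log₂(P(1)/Q(1)) = 0.3574·log₂(0.3574/0.6991) = -0.34595
  P(2)·log₂(P(2)/Q(2)) = 0.3331·log₂(0.3331/0.0115) = 1.61762
  P(3)·log₂(P(3)/Q(3)) = 0.3095·log₂(0.3095/0.2894) = 0.02998

D_KL(P||Q) = -0.34595 + 1.61762 + 0.02998 = 1.30165 ≈ 1.3017 bits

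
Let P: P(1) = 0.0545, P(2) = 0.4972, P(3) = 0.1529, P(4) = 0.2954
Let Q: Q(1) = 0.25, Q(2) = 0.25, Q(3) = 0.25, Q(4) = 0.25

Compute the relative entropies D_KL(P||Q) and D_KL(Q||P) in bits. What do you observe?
D_KL(P||Q) = 0.3361 bits, D_KL(Q||P) = 0.4186 bits. The two directions give different values (D_KL(Q||P) exceeds D_KL(P||Q) by 0.0825 bits): KL divergence is asymmetric.

D_KL(P||Q) = Σ P(x) log₂(P(x)/Q(x))

Computing term by term:
  P(1)·log₂(P(1)/Q(1)) = 0.0545·log₂(0.0545/0.25) = -0.11977
  P(2)·log₂(P(2)/Q(2)) = 0.4972·log₂(0.4972/0.25) = 0.49317
  P(3)·log₂(P(3)/Q(3)) = 0.1529·log₂(0.1529/0.25) = -0.10846
  P(4)·log₂(P(4)/Q(4)) = 0.2954·log₂(0.2954/0.25) = 0.07112

D_KL(P||Q) = -0.11977 + 0.49317 - 0.10846 + 0.07112 = 0.33606 ≈ 0.3361 bits

D_KL(Q||P) = Σ Q(x) log₂(Q(x)/P(x))

Computing term by term:
  Q(1)·log₂(Q(1)/P(1)) = 0.25·log₂(0.25/0.0545) = 0.54940
  Q(2)·log₂(Q(2)/P(2)) = 0.25·log₂(0.25/0.4972) = -0.24797
  Q(3)·log₂(Q(3)/P(3)) = 0.25·log₂(0.25/0.1529) = 0.17733
  Q(4)·log₂(Q(4)/P(4)) = 0.25·log₂(0.25/0.2954) = -0.06019

D_KL(Q||P) = 0.54940 - 0.24797 + 0.17733 - 0.06019 = 0.41857 ≈ 0.4186 bits

These are NOT equal (difference: 0.0825 bits). KL divergence is asymmetric: D_KL(P||Q) ≠ D_KL(Q||P) in general.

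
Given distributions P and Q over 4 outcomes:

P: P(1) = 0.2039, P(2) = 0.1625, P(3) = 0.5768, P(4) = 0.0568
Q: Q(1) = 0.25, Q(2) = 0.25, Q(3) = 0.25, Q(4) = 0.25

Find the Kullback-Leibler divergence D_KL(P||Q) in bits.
0.4133 bits

D_KL(P||Q) = Σ P(x) log₂(P(x)/Q(x))

Computing term by term:
  P(1)·log₂(P(1)/Q(1)) = 0.2039·log₂(0.2039/0.25) = -0.05996
  P(2)·log₂(P(2)/Q(2)) = 0.1625·log₂(0.1625/0.25) = -0.10099
  P(3)·log₂(P(3)/Q(3)) = 0.5768·log₂(0.5768/0.25) = 0.69570
  P(4)·log₂(P(4)/Q(4)) = 0.0568·log₂(0.0568/0.25) = -0.12144

D_KL(P||Q) = -0.05996 - 0.10099 + 0.69570 - 0.12144 = 0.41331 ≈ 0.4133 bits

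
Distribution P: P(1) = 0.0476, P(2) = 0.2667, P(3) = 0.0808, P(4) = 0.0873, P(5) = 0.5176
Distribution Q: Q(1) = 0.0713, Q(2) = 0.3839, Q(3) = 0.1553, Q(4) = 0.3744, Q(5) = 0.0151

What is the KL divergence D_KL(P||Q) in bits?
2.2119 bits

D_KL(P||Q) = Σ P(x) log₂(P(x)/Q(x))

Computing term by term:
  P(1)·log₂(P(1)/Q(1)) = 0.0476·log₂(0.0476/0.0713) = -0.02775
  P(2)·log₂(P(2)/Q(2)) = 0.2667·log₂(0.2667/0.3839) = -0.14015
  P(3)·log₂(P(3)/Q(3)) = 0.0808·log₂(0.0808/0.1553) = -0.07616
  P(4)·log₂(P(4)/Q(4)) = 0.0873·log₂(0.0873/0.3744) = -0.18338
  P(5)·log₂(P(5)/Q(5)) = 0.5176·log₂(0.5176/0.0151) = 2.63935

D_KL(P||Q) = -0.02775 - 0.14015 - 0.07616 - 0.18338 + 2.63935 = 2.21191 ≈ 2.2119 bits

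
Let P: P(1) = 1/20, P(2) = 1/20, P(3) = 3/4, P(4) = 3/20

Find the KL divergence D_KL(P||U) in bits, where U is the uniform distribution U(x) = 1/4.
0.8460 bits

U(i) = 1/4 for all i

D_KL(P||U) = Σ P(x) log₂(P(x) / (1/4))
           = Σ P(x) log₂(P(x)) + log₂(4)
           = log₂(4) - H(P)

H(P) = -Σ P(x) log₂(P(x)):
  -P(1)·log₂(P(1)) = -(1/20)·log₂(1/20) = 0.21610
  -P(2)·log₂(P(2)) = -(1/20)·log₂(1/20) = 0.21610
  -P(3)·log₂(P(3)) = -(3/4)·log₂(3/4) = 0.31128
  -P(4)·log₂(P(4)) = -(3/20)·log₂(3/20) = 0.41054
H(P) = 0.21610 + 0.21610 + 0.31128 + 0.41054 = 1.15402 bits

log₂(4) = 2.00000 bits

D_KL(P||U) = 2.00000 - 1.15402 = 0.84598 ≈ 0.8460 bits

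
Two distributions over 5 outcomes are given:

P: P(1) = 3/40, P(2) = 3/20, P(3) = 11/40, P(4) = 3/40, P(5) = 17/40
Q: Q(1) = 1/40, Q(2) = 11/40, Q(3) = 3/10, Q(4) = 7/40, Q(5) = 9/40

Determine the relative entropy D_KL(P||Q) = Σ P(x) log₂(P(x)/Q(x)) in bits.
0.2515 bits

D_KL(P||Q) = Σ P(x) log₂(P(x)/Q(x))

Computing term by term:
  P(1)·log₂(P(1)/Q(1)) = (3/40)·log₂((3/40)/(1/40)) = 0.11887
  P(2)·log₂(P(2)/Q(2)) = (3/20)·log₂((3/20)/(11/40)) = -0.13117
  P(3)·log₂(P(3)/Q(3)) = (11/40)·log₂((11/40)/(3/10)) = -0.03452
  P(4)·log₂(P(4)/Q(4)) = (3/40)·log₂((3/40)/(7/40)) = -0.09168
  P(5)·log₂(P(5)/Q(5)) = (17/40)·log₂((17/40)/(9/40)) = 0.38995

D_KL(P||Q) = 0.11887 - 0.13117 - 0.03452 - 0.09168 + 0.38995 = 0.25145 ≈ 0.2515 bits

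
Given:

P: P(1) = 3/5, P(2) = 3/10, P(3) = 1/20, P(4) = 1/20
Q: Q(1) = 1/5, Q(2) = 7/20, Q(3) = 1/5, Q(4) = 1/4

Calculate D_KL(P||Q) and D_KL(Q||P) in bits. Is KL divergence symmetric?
D_KL(P||Q) = 0.6682 bits, D_KL(Q||P) = 0.7413 bits. No, KL divergence is not symmetric.

D_KL(P||Q) = Σ P(x) log₂(P(x)/Q(x))

Computing term by term:
  P(1)·log₂(P(1)/Q(1)) = (3/5)·log₂((3/5)/(1/5)) = 0.95098
  P(2)·log₂(P(2)/Q(2)) = (3/10)·log₂((3/10)/(7/20)) = -0.06672
  P(3)·log₂(P(3)/Q(3)) = (1/20)·log₂((1/20)/(1/5)) = -0.10000
  P(4)·log₂(P(4)/Q(4)) = (1/20)·log₂((1/20)/(1/4)) = -0.11610

D_KL(P||Q) = 0.95098 - 0.06672 - 0.10000 - 0.11610 = 0.66816 ≈ 0.6682 bits

D_KL(Q||P) = Σ Q(x) log₂(Q(x)/P(x))

Computing term by term:
  Q(1)·log₂(Q(1)/P(1)) = (1/5)·log₂((1/5)/(3/5)) = -0.31699
  Q(2)·log₂(Q(2)/P(2)) = (7/20)·log₂((7/20)/(3/10)) = 0.07784
  Q(3)·log₂(Q(3)/P(3)) = (1/5)·log₂((1/5)/(1/20)) = 0.40000
  Q(4)·log₂(Q(4)/P(4)) = (1/4)·log₂((1/4)/(1/20)) = 0.58048

D_KL(Q||P) = -0.31699 + 0.07784 + 0.40000 + 0.58048 = 0.74133 ≈ 0.7413 bits

These are NOT equal (difference: 0.0731 bits). KL divergence is asymmetric: D_KL(P||Q) ≠ D_KL(Q||P) in general.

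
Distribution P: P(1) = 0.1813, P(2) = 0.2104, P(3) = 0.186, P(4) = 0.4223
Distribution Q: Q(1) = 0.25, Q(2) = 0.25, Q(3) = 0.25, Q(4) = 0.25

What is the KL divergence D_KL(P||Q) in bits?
0.1037 bits

D_KL(P||Q) = Σ P(x) log₂(P(x)/Q(x))

Computing term by term:
  P(1)·log₂(P(1)/Q(1)) = 0.1813·log₂(0.1813/0.25) = -0.08404
  P(2)·log₂(P(2)/Q(2)) = 0.2104·log₂(0.2104/0.25) = -0.05235
  P(3)·log₂(P(3)/Q(3)) = 0.186·log₂(0.186/0.25) = -0.07935
  P(4)·log₂(P(4)/Q(4)) = 0.4223·log₂(0.4223/0.25) = 0.31940

D_KL(P||Q) = -0.08404 - 0.05235 - 0.07935 + 0.31940 = 0.10366 ≈ 0.1037 bits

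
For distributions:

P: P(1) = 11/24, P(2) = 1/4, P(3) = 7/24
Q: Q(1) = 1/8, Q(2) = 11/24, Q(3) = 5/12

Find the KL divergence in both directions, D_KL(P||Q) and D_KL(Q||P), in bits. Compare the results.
D_KL(P||Q) = 0.4904 bits, D_KL(Q||P) = 0.3809 bits. D_KL(P||Q) is larger than D_KL(Q||P) by 0.1095 bits; the two directions differ.

D_KL(P||Q) = Σ P(x) log₂(P(x)/Q(x))

Computing term by term:
  P(1)·log₂(P(1)/Q(1)) = (11/24)·log₂((11/24)/(1/8)) = 0.85913
  P(2)·log₂(P(2)/Q(2)) = (1/4)·log₂((1/4)/(11/24)) = -0.21862
  P(3)·log₂(P(3)/Q(3)) = (7/24)·log₂((7/24)/(5/12)) = -0.15008

D_KL(P||Q) = 0.85913 - 0.21862 - 0.15008 = 0.49043 ≈ 0.4904 bits

D_KL(Q||P) = Σ Q(x) log₂(Q(x)/P(x))

Computing term by term:
  Q(1)·log₂(Q(1)/P(1)) = (1/8)·log₂((1/8)/(11/24)) = -0.23431
  Q(2)·log₂(Q(2)/P(2)) = (11/24)·log₂((11/24)/(1/4)) = 0.40080
  Q(3)·log₂(Q(3)/P(3)) = (5/12)·log₂((5/12)/(7/24)) = 0.21441

D_KL(Q||P) = -0.23431 + 0.40080 + 0.21441 = 0.38090 ≈ 0.3809 bits

These are NOT equal (difference: 0.1095 bits). KL divergence is asymmetric: D_KL(P||Q) ≠ D_KL(Q||P) in general.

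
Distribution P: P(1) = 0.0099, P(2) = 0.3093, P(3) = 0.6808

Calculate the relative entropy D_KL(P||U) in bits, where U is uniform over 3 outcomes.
0.6178 bits

U(i) = 1/3 for all i

D_KL(P||U) = Σ P(x) log₂(P(x) / (1/3))
           = Σ P(x) log₂(P(x)) + log₂(3)
           = log₂(3) - H(P)

H(P) = -Σ P(x) log₂(P(x)):
  -P(1)·log₂(P(1)) = -(0.0099)·log₂(0.0099) = 0.06592
  -P(2)·log₂(P(2)) = -(0.3093)·log₂(0.3093) = 0.52362
  -P(3)·log₂(P(3)) = -(0.6808)·log₂(0.6808) = 0.37764
H(P) = 0.06592 + 0.52362 + 0.37764 = 0.96718 bits

log₂(3) = 1.58496 bits

D_KL(P||U) = 1.58496 - 0.96718 = 0.61778 ≈ 0.6178 bits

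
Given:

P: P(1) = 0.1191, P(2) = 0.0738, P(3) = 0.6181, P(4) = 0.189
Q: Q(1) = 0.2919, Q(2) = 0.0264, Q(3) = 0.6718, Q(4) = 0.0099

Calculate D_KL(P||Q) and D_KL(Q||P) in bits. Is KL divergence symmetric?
D_KL(P||Q) = 0.6853 bits, D_KL(Q||P) = 0.3770 bits. No, KL divergence is not symmetric.

D_KL(P||Q) = Σ P(x) log₂(P(x)/Q(x))

Computing term by term:
  P(1)·log₂(P(1)/Q(1)) = 0.1191·log₂(0.1191/0.2919) = -0.15403
  P(2)·log₂(P(2)/Q(2)) = 0.0738·log₂(0.0738/0.0264) = 0.10945
  P(3)·log₂(P(3)/Q(3)) = 0.6181·log₂(0.6181/0.6718) = -0.07429
  P(4)·log₂(P(4)/Q(4)) = 0.189·log₂(0.189/0.0099) = 0.80416

D_KL(P||Q) = -0.15403 + 0.10945 - 0.07429 + 0.80416 = 0.68529 ≈ 0.6853 bits

D_KL(Q||P) = Σ Q(x) log₂(Q(x)/P(x))

Computing term by term:
  Q(1)·log₂(Q(1)/P(1)) = 0.2919·log₂(0.2919/0.1191) = 0.37751
  Q(2)·log₂(Q(2)/P(2)) = 0.0264·log₂(0.0264/0.0738) = -0.03915
  Q(3)·log₂(Q(3)/P(3)) = 0.6718·log₂(0.6718/0.6181) = 0.08074
  Q(4)·log₂(Q(4)/P(4)) = 0.0099·log₂(0.0099/0.189) = -0.04212

D_KL(Q||P) = 0.37751 - 0.03915 + 0.08074 - 0.04212 = 0.37698 ≈ 0.3770 bits

These are NOT equal (difference: 0.3083 bits). KL divergence is asymmetric: D_KL(P||Q) ≠ D_KL(Q||P) in general.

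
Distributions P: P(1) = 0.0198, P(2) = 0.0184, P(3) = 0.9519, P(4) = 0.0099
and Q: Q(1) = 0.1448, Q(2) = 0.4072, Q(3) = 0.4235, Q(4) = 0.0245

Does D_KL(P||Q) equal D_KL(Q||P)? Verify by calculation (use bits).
D_KL(P||Q) = 0.9603 bits, D_KL(Q||P) = 1.7722 bits. No — D_KL(P||Q) ≠ D_KL(Q||P) for this pair.

D_KL(P||Q) = Σ P(x) log₂(P(x)/Q(x))

Computing term by term:
  P(1)·log₂(P(1)/Q(1)) = 0.0198·log₂(0.0198/0.1448) = -0.05684
  P(2)·log₂(P(2)/Q(2)) = 0.0184·log₂(0.0184/0.4072) = -0.08221
  P(3)·log₂(P(3)/Q(3)) = 0.9519·log₂(0.9519/0.4235) = 1.11225
  P(4)·log₂(P(4)/Q(4)) = 0.0099·log₂(0.0099/0.0245) = -0.01294

D_KL(P||Q) = -0.05684 - 0.08221 + 1.11225 - 0.01294 = 0.96026 ≈ 0.9603 bits

D_KL(Q||P) = Σ Q(x) log₂(Q(x)/P(x))

Computing term by term:
  Q(1)·log₂(Q(1)/P(1)) = 0.1448·log₂(0.1448/0.0198) = 0.41565
  Q(2)·log₂(Q(2)/P(2)) = 0.4072·log₂(0.4072/0.0184) = 1.81935
  Q(3)·log₂(Q(3)/P(3)) = 0.4235·log₂(0.4235/0.9519) = -0.49484
  Q(4)·log₂(Q(4)/P(4)) = 0.0245·log₂(0.0245/0.0099) = 0.03203

D_KL(Q||P) = 0.41565 + 1.81935 - 0.49484 + 0.03203 = 1.77219 ≈ 1.7722 bits

These are NOT equal (difference: 0.8119 bits). KL divergence is asymmetric: D_KL(P||Q) ≠ D_KL(Q||P) in general.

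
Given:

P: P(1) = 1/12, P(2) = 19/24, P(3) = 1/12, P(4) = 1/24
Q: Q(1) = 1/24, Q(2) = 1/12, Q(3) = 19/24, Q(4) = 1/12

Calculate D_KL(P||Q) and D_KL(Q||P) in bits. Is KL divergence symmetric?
D_KL(P||Q) = 2.3423 bits, D_KL(Q||P) = 2.3423 bits. The two values coincide for this particular pair, but no — KL divergence is not symmetric in general.

D_KL(P||Q) = Σ P(x) log₂(P(x)/Q(x))

Computing term by term:
  P(1)·log₂(P(1)/Q(1)) = (1/12)·log₂((1/12)/(1/24)) = 0.08333
  P(2)·log₂(P(2)/Q(2)) = (19/24)·log₂((19/24)/(1/12)) = 2.57128
  P(3)·log₂(P(3)/Q(3)) = (1/12)·log₂((1/12)/(19/24)) = -0.27066
  P(4)·log₂(P(4)/Q(4)) = (1/24)·log₂((1/24)/(1/12)) = -0.04167

D_KL(P||Q) = 0.08333 + 2.57128 - 0.27066 - 0.04167 = 2.34228 ≈ 2.3423 bits

D_KL(Q||P) = Σ Q(x) log₂(Q(x)/P(x))

Computing term by term:
  Q(1)·log₂(Q(1)/P(1)) = (1/24)·log₂((1/24)/(1/12)) = -0.04167
  Q(2)·log₂(Q(2)/P(2)) = (1/12)·log₂((1/12)/(19/24)) = -0.27066
  Q(3)·log₂(Q(3)/P(3)) = (19/24)·log₂((19/24)/(1/12)) = 2.57128
  Q(4)·log₂(Q(4)/P(4)) = (1/12)·log₂((1/12)/(1/24)) = 0.08333

D_KL(Q||P) = -0.04167 - 0.27066 + 2.57128 + 0.08333 = 2.34228 ≈ 2.3423 bits

These ARE equal here. Q is P with outcomes relabeled (Q(1) = P(4), Q(2) = P(3), Q(3) = P(2), Q(4) = P(1)) by a relabeling that is its own inverse, so the two sums contain exactly the same terms in a different order. This is a special case — KL divergence is not symmetric in general: D_KL(P||Q) ≠ D_KL(Q||P) for most P, Q.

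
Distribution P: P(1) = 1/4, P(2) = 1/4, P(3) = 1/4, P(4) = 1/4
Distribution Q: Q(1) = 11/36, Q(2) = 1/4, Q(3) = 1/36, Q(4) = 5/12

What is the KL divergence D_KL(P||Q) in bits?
0.5359 bits

D_KL(P||Q) = Σ P(x) log₂(P(x)/Q(x))

Computing term by term:
  P(1)·log₂(P(1)/Q(1)) = (1/4)·log₂((1/4)/(11/36)) = -0.07238
  P(2)·log₂(P(2)/Q(2)) = (1/4)·log₂((1/4)/(1/4)) = 0.00000
  P(3)·log₂(P(3)/Q(3)) = (1/4)·log₂((1/4)/(1/36)) = 0.79248
  P(4)·log₂(P(4)/Q(4)) = (1/4)·log₂((1/4)/(5/12)) = -0.18424

D_KL(P||Q) = -0.07238 + 0.00000 + 0.79248 - 0.18424 = 0.53586 ≈ 0.5359 bits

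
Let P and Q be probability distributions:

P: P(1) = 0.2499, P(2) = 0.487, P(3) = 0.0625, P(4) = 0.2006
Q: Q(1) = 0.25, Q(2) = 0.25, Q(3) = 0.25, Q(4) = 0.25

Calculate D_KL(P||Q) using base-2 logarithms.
0.2796 bits

D_KL(P||Q) = Σ P(x) log₂(P(x)/Q(x))

Computing term by term:
  P(1)·log₂(P(1)/Q(1)) = 0.2499·log₂(0.2499/0.25) = -0.00014
  P(2)·log₂(P(2)/Q(2)) = 0.487·log₂(0.487/0.25) = 0.46849
  P(3)·log₂(P(3)/Q(3)) = 0.0625·log₂(0.0625/0.25) = -0.12500
  P(4)·log₂(P(4)/Q(4)) = 0.2006·log₂(0.2006/0.25) = -0.06371

D_KL(P||Q) = -0.00014 + 0.46849 - 0.12500 - 0.06371 = 0.27964 ≈ 0.2796 bits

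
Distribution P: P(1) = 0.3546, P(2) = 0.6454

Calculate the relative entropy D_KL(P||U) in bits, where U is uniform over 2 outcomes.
0.0619 bits

U(i) = 1/2 for all i

D_KL(P||U) = Σ P(x) log₂(P(x) / (1/2))
           = Σ P(x) log₂(P(x)) + log₂(2)
           = log₂(2) - H(P)

H(P) = -Σ P(x) log₂(P(x)):
  -P(1)·log₂(P(1)) = -(0.3546)·log₂(0.3546) = 0.53039
  -P(2)·log₂(P(2)) = -(0.6454)·log₂(0.6454) = 0.40772
H(P) = 0.53039 + 0.40772 = 0.93811 bits

log₂(2) = 1.00000 bits

D_KL(P||U) = 1.00000 - 0.93811 = 0.06189 ≈ 0.0619 bits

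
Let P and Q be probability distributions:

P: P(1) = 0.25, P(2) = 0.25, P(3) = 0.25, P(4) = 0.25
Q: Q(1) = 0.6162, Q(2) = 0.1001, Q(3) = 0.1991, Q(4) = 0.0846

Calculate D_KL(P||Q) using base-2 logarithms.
0.4777 bits

D_KL(P||Q) = Σ P(x) log₂(P(x)/Q(x))

Computing term by term:
  P(1)·log₂(P(1)/Q(1)) = 0.25·log₂(0.25/0.6162) = -0.32537
  P(2)·log₂(P(2)/Q(2)) = 0.25·log₂(0.25/0.1001) = 0.33012
  P(3)·log₂(P(3)/Q(3)) = 0.25·log₂(0.25/0.1991) = 0.08211
  P(4)·log₂(P(4)/Q(4)) = 0.25·log₂(0.25/0.0846) = 0.39080

D_KL(P||Q) = -0.32537 + 0.33012 + 0.08211 + 0.39080 = 0.47766 ≈ 0.4777 bits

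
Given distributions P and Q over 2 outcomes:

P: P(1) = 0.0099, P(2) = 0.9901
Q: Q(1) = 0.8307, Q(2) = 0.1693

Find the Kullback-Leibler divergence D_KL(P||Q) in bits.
2.4595 bits

D_KL(P||Q) = Σ P(x) log₂(P(x)/Q(x))

Computing term by term:
  P(1)·log₂(P(1)/Q(1)) = 0.0099·log₂(0.0099/0.8307) = -0.06327
  P(2)·log₂(P(2)/Q(2)) = 0.9901·log₂(0.9901/0.1693) = 2.52277

D_KL(P||Q) = -0.06327 + 2.52277 = 2.45950 ≈ 2.4595 bits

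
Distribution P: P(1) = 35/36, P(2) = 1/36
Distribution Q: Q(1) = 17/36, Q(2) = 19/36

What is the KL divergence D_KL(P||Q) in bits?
0.8949 bits

D_KL(P||Q) = Σ P(x) log₂(P(x)/Q(x))

Computing term by term:
  P(1)·log₂(P(1)/Q(1)) = (35/36)·log₂((35/36)/(17/36)) = 1.01288
  P(2)·log₂(P(2)/Q(2)) = (1/36)·log₂((1/36)/(19/36)) = -0.11800

D_KL(P||Q) = 1.01288 - 0.11800 = 0.89488 ≈ 0.8949 bits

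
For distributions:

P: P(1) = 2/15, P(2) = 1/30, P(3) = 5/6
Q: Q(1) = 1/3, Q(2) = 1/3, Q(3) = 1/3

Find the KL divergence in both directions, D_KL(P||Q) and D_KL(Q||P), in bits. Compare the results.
D_KL(P||Q) = 0.8146 bits, D_KL(Q||P) = 1.1073 bits. D_KL(Q||P) is larger than D_KL(P||Q) by 0.2927 bits; the two directions differ.

D_KL(P||Q) = Σ P(x) log₂(P(x)/Q(x))

Computing term by term:
  P(1)·log₂(P(1)/Q(1)) = (2/15)·log₂((2/15)/(1/3)) = -0.17626
  P(2)·log₂(P(2)/Q(2)) = (1/30)·log₂((1/30)/(1/3)) = -0.11073
  P(3)·log₂(P(3)/Q(3)) = (5/6)·log₂((5/6)/(1/3)) = 1.10161

D_KL(P||Q) = -0.17626 - 0.11073 + 1.10161 = 0.81462 ≈ 0.8146 bits

D_KL(Q||P) = Σ Q(x) log₂(Q(x)/P(x))

Computing term by term:
  Q(1)·log₂(Q(1)/P(1)) = (1/3)·log₂((1/3)/(2/15)) = 0.44064
  Q(2)·log₂(Q(2)/P(2)) = (1/3)·log₂((1/3)/(1/30)) = 1.10731
  Q(3)·log₂(Q(3)/P(3)) = (1/3)·log₂((1/3)/(5/6)) = -0.44064

D_KL(Q||P) = 0.44064 + 1.10731 - 0.44064 = 1.10731 ≈ 1.1073 bits

These are NOT equal (difference: 0.2927 bits). KL divergence is asymmetric: D_KL(P||Q) ≠ D_KL(Q||P) in general.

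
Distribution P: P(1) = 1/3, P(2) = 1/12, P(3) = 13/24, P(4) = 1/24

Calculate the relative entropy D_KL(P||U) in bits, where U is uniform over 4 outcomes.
0.5028 bits

U(i) = 1/4 for all i

D_KL(P||U) = Σ P(x) log₂(P(x) / (1/4))
           = Σ P(x) log₂(P(x)) + log₂(4)
           = log₂(4) - H(P)

H(P) = -Σ P(x) log₂(P(x)):
  -P(1)·log₂(P(1)) = -(1/3)·log₂(1/3) = 0.52832
  -P(2)·log₂(P(2)) = -(1/12)·log₂(1/12) = 0.29875
  -P(3)·log₂(P(3)) = -(13/24)·log₂(13/24) = 0.47912
  -P(4)·log₂(P(4)) = -(1/24)·log₂(1/24) = 0.19104
H(P) = 0.52832 + 0.29875 + 0.47912 + 0.19104 = 1.49723 bits

log₂(4) = 2.00000 bits

D_KL(P||U) = 2.00000 - 1.49723 = 0.50277 ≈ 0.5028 bits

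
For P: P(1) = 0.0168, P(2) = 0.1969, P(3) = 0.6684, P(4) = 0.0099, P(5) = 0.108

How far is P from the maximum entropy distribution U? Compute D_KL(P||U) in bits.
0.9601 bits

U(i) = 1/5 for all i

D_KL(P||U) = Σ P(x) log₂(P(x) / (1/5))
           = Σ P(x) log₂(P(x)) + log₂(5)
           = log₂(5) - H(P)

H(P) = -Σ P(x) log₂(P(x)):
  -P(1)·log₂(P(1)) = -(0.0168)·log₂(0.0168) = 0.09904
  -P(2)·log₂(P(2)) = -(0.1969)·log₂(0.1969) = 0.46163
  -P(3)·log₂(P(3)) = -(0.6684)·log₂(0.6684) = 0.38849
  -P(4)·log₂(P(4)) = -(0.0099)·log₂(0.0099) = 0.06592
  -P(5)·log₂(P(5)) = -(0.108)·log₂(0.108) = 0.34678
H(P) = 0.09904 + 0.46163 + 0.38849 + 0.06592 + 0.34678 = 1.36186 bits

log₂(5) = 2.32193 bits

D_KL(P||U) = 2.32193 - 1.36186 = 0.96007 ≈ 0.9601 bits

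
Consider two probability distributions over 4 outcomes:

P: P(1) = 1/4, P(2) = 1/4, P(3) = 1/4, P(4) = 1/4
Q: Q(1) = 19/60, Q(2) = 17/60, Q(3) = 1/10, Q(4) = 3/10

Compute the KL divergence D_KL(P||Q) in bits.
0.1343 bits

D_KL(P||Q) = Σ P(x) log₂(P(x)/Q(x))

Computing term by term:
  P(1)·log₂(P(1)/Q(1)) = (1/4)·log₂((1/4)/(19/60)) = -0.08526
  P(2)·log₂(P(2)/Q(2)) = (1/4)·log₂((1/4)/(17/60)) = -0.04514
  P(3)·log₂(P(3)/Q(3)) = (1/4)·log₂((1/4)/(1/10)) = 0.33048
  P(4)·log₂(P(4)/Q(4)) = (1/4)·log₂((1/4)/(3/10)) = -0.06576

D_KL(P||Q) = -0.08526 - 0.04514 + 0.33048 - 0.06576 = 0.13432 ≈ 0.1343 bits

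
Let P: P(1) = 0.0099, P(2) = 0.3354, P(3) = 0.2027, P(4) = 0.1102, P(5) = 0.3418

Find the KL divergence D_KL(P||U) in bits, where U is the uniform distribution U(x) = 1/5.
0.3807 bits

U(i) = 1/5 for all i

D_KL(P||U) = Σ P(x) log₂(P(x) / (1/5))
           = Σ P(x) log₂(P(x)) + log₂(5)
           = log₂(5) - H(P)

H(P) = -Σ P(x) log₂(P(x)):
  -P(1)·log₂(P(1)) = -(0.0099)·log₂(0.0099) = 0.06592
  -P(2)·log₂(P(2)) = -(0.3354)·log₂(0.3354) = 0.52861
  -P(3)·log₂(P(3)) = -(0.2027)·log₂(0.2027) = 0.46673
  -P(4)·log₂(P(4)) = -(0.1102)·log₂(0.1102) = 0.35063
  -P(5)·log₂(P(5)) = -(0.3418)·log₂(0.3418) = 0.52937
H(P) = 0.06592 + 0.52861 + 0.46673 + 0.35063 + 0.52937 = 1.94126 bits

log₂(5) = 2.32193 bits

D_KL(P||U) = 2.32193 - 1.94126 = 0.38067 ≈ 0.3807 bits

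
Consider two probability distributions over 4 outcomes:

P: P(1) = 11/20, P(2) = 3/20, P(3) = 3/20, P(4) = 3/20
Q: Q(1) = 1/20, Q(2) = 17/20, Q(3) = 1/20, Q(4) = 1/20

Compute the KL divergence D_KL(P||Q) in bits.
2.0028 bits

D_KL(P||Q) = Σ P(x) log₂(P(x)/Q(x))

Computing term by term:
  P(1)·log₂(P(1)/Q(1)) = (11/20)·log₂((11/20)/(1/20)) = 1.90269
  P(2)·log₂(P(2)/Q(2)) = (3/20)·log₂((3/20)/(17/20)) = -0.37538
  P(3)·log₂(P(3)/Q(3)) = (3/20)·log₂((3/20)/(1/20)) = 0.23774
  P(4)·log₂(P(4)/Q(4)) = (3/20)·log₂((3/20)/(1/20)) = 0.23774

D_KL(P||Q) = 1.90269 - 0.37538 + 0.23774 + 0.23774 = 2.00279 ≈ 2.0028 bits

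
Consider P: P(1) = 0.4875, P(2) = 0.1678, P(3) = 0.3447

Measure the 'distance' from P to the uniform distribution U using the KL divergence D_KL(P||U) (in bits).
0.1179 bits

U(i) = 1/3 for all i

D_KL(P||U) = Σ P(x) log₂(P(x) / (1/3))
           = Σ P(x) log₂(P(x)) + log₂(3)
           = log₂(3) - H(P)

H(P) = -Σ P(x) log₂(P(x)):
  -P(1)·log₂(P(1)) = -(0.4875)·log₂(0.4875) = 0.50531
  -P(2)·log₂(P(2)) = -(0.1678)·log₂(0.1678) = 0.43212
  -P(3)·log₂(P(3)) = -(0.3447)·log₂(0.3447) = 0.52966
H(P) = 0.50531 + 0.43212 + 0.52966 = 1.46709 bits

log₂(3) = 1.58496 bits

D_KL(P||U) = 1.58496 - 1.46709 = 0.11787 ≈ 0.1179 bits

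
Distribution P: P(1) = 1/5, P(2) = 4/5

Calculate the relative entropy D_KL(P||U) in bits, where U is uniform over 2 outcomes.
0.2781 bits

U(i) = 1/2 for all i

D_KL(P||U) = Σ P(x) log₂(P(x) / (1/2))
           = Σ P(x) log₂(P(x)) + log₂(2)
           = log₂(2) - H(P)

H(P) = -Σ P(x) log₂(P(x)):
  -P(1)·log₂(P(1)) = -(1/5)·log₂(1/5) = 0.46439
  -P(2)·log₂(P(2)) = -(4/5)·log₂(4/5) = 0.25754
H(P) = 0.46439 + 0.25754 = 0.72193 bits

log₂(2) = 1.00000 bits

D_KL(P||U) = 1.00000 - 0.72193 = 0.27807 ≈ 0.2781 bits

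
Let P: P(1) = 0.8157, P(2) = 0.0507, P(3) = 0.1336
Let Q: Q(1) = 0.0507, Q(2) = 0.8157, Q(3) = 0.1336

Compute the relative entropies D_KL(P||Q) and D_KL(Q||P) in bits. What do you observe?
D_KL(P||Q) = 3.0661 bits, D_KL(Q||P) = 3.0661 bits. The two directions give the same value here, because Q is a self-inverse relabeling of P; in general KL divergence is asymmetric.

D_KL(P||Q) = Σ P(x) log₂(P(x)/Q(x))

Computing term by term:
  P(1)·log₂(P(1)/Q(1)) = 0.8157·log₂(0.8157/0.0507) = 3.26931
  P(2)·log₂(P(2)/Q(2)) = 0.0507·log₂(0.0507/0.8157) = -0.20320
  P(3)·log₂(P(3)/Q(3)) = 0.1336·log₂(0.1336/0.1336) = 0.00000

D_KL(P||Q) = 3.26931 - 0.20320 + 0.00000 = 3.06611 ≈ 3.0661 bits

D_KL(Q||P) = Σ Q(x) log₂(Q(x)/P(x))

Computing term by term:
  Q(1)·log₂(Q(1)/P(1)) = 0.0507·log₂(0.0507/0.8157) = -0.20320
  Q(2)·log₂(Q(2)/P(2)) = 0.8157·log₂(0.8157/0.0507) = 3.26931
  Q(3)·log₂(Q(3)/P(3)) = 0.1336·log₂(0.1336/0.1336) = 0.00000

D_KL(Q||P) = -0.20320 + 3.26931 + 0.00000 = 3.06611 ≈ 3.0661 bits

These ARE equal here. Q is P with outcomes relabeled (Q(1) = P(2), Q(2) = P(1)) by a relabeling that is its own inverse, so the two sums contain exactly the same terms in a different order. This is a special case — KL divergence is not symmetric in general: D_KL(P||Q) ≠ D_KL(Q||P) for most P, Q.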